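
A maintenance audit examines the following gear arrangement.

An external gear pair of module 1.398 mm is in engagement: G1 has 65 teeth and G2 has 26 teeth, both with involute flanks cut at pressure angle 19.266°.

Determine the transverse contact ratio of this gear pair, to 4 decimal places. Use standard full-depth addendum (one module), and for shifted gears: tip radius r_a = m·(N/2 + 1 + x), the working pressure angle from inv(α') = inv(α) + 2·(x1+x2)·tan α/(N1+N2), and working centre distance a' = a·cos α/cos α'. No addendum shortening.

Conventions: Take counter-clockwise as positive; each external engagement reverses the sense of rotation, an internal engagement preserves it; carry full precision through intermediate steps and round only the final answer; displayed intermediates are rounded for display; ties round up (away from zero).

1.7461

single-mesh involute tooth geometry (65T engaging 26T at module 1.398)
base radii: r_b1 = 42.890500, r_b2 = 17.156200
tip radii: r_a1 = 46.833000, r_a2 = 19.572000
no profile shift: α' = α, a' = a
action lengths: √(r_a1²−r_b1²) = 18.807842, √(r_a2²−r_b2²) = 9.419553
base pitch p_b = π·m·cos α = 4.145984
CR = (18.807842 + 9.419553 − 63.609000·sin 19.26600°)/4.145984 = 1.746108
contact ratio ≈ 1.7461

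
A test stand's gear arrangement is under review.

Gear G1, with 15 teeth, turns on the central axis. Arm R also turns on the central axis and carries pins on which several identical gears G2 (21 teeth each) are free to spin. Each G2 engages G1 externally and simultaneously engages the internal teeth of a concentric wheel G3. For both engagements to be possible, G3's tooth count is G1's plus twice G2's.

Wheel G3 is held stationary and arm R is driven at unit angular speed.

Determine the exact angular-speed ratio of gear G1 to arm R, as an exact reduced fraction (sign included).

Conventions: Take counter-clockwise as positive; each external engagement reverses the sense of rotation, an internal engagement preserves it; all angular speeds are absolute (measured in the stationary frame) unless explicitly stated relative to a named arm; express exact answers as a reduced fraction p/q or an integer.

24/5

recognized (axles ride arm R): planetary set, 15/21/57 teeth
ring teeth: 15 + 2·21 = 57
15(ω_sun−ω_arm) = −57(ω_ring−ω_arm),  ω_ring = 0, ω_arm = 1
ω_sun = 1 − (57/15)(0−1) = 24/5
ω_out/ω_in = 24/5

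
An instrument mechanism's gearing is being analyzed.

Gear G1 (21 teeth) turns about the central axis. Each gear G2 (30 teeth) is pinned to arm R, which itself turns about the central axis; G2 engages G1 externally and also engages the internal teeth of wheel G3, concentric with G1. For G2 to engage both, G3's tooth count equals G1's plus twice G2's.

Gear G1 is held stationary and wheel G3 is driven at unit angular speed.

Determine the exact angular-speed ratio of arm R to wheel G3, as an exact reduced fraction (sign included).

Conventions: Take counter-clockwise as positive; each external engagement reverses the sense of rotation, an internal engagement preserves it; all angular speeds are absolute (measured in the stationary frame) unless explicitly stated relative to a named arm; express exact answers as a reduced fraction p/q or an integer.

class = planetary set [G3 = 21+2·30 = 81; Willis about the carrier]
ring teeth: 21 + 2·30 = 81
21(ω_sun−ω_arm) = −81(ω_ring−ω_arm),  ω_sun = 0, ω_ring = 1
21(0−ω_arm) = −81(1−ω_arm)  ⇒  102·ω_arm = 81  ⇒  ω_arm = 27/34
ω_out/ω_in = 27/34

27/34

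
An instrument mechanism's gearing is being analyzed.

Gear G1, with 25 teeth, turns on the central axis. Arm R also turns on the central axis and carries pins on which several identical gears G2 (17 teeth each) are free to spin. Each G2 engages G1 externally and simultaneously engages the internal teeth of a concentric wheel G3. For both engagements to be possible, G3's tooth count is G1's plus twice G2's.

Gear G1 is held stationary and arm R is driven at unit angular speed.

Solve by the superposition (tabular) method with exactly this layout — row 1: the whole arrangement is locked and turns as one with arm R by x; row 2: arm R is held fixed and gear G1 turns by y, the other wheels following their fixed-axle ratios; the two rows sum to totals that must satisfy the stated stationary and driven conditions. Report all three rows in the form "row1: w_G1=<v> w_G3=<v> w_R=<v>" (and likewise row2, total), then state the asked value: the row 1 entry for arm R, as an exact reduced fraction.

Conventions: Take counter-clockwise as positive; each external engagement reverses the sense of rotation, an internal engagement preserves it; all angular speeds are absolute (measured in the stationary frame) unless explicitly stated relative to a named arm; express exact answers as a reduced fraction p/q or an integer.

row1: w_G1=1 w_G3=1 w_R=1
row2: w_G1=-1 w_G3=25/59 w_R=0
total: w_G1=0 w_G3=84/59 w_R=1
asked value: 1

recognized (axles ride arm R): planetary set, 25/17/59 teeth
row 1 (train locked, turned with arm): all members turn x
row 2 (arm held, sun turns y): ω_ring = −(25/59)·y, ω_arm = 0
boundary: total ω_sun = x + y = 0 and total ω_arm = x = 1  ⇒  y = -1, x = 1
row 2 ring = −(25/59)·(-1) = 25/59
totals (row 1 + row 2): sun 1 + (-1) = 0, ring 1 + 25/59 = 84/59, arm 1 + 0 = 1
asked cell (row1, arm) = 1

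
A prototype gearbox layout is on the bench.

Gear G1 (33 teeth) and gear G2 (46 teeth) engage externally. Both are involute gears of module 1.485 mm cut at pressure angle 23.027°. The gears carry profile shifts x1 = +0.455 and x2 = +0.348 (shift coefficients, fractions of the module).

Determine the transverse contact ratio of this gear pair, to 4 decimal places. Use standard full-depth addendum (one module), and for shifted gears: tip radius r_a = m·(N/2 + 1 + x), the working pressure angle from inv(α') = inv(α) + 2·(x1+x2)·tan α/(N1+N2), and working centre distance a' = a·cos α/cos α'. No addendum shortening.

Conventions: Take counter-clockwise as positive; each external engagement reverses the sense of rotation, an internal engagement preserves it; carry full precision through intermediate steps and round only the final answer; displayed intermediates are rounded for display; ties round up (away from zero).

topology: single-mesh involute geometry — m = 1.485, 33T/46T pair
base radii: r_b1 = 22.550156, r_b2 = 31.433551
tip radii: r_a1 = 26.663175, r_a2 = 36.156780
inv(α') = inv(23.027°) + 2·(+0.455+0.348)·tan α/(33+46) = 0.03177461  ⇒  α' = 25.46419°
a' = a·cos α / cos α' = 58.6575·cos 23.027°/cos 25.46419° = 59.792277
action lengths: √(r_a1²−r_b1²) = 14.227275, √(r_a2²−r_b2²) = 17.867418
base pitch p_b = π·m·cos α = 4.293540
CR = (14.227275 + 17.867418 − 59.792277·sin 25.46419°)/4.293540 = 1.487628
contact ratio ≈ 1.4876

1.4876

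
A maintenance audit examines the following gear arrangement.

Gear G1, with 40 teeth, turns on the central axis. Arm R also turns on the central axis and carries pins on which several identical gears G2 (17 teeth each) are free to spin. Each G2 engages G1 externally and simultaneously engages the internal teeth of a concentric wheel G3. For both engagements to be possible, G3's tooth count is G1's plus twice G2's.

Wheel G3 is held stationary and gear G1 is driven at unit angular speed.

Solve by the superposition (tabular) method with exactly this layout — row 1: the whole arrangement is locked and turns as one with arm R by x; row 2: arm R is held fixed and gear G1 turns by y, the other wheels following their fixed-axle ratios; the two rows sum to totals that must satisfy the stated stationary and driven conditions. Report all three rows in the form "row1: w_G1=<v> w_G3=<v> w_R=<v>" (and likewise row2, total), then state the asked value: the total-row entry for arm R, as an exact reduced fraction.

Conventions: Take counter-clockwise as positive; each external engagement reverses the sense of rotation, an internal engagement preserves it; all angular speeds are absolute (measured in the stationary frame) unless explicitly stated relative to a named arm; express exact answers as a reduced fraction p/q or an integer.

recognized (axles ride arm R): planetary set, 40/17/74 teeth
row 1 — lock + rotate with arm: ω_sun = ω_ring = ω_arm = x
row 2 (arm held, sun turns y): ω_ring = −(40/74)·y, ω_arm = 0
boundary: total ω_ring = x − (40/74)·y = 0 and total ω_sun = x + y = 1  ⇒  y = 37/57, x = 20/57
row 2 ring = −(40/74)·37/57 = -20/57
totals (row 1 + row 2): sun 20/57 + 37/57 = 1, ring 20/57 + (-20/57) = 0, arm 20/57 + 0 = 20/57
asked cell (total, arm) = 20/57

row1: w_G1=20/57 w_G3=20/57 w_R=20/57
row2: w_G1=37/57 w_G3=-20/57 w_R=0
total: w_G1=1 w_G3=0 w_R=20/57
asked value: 20/57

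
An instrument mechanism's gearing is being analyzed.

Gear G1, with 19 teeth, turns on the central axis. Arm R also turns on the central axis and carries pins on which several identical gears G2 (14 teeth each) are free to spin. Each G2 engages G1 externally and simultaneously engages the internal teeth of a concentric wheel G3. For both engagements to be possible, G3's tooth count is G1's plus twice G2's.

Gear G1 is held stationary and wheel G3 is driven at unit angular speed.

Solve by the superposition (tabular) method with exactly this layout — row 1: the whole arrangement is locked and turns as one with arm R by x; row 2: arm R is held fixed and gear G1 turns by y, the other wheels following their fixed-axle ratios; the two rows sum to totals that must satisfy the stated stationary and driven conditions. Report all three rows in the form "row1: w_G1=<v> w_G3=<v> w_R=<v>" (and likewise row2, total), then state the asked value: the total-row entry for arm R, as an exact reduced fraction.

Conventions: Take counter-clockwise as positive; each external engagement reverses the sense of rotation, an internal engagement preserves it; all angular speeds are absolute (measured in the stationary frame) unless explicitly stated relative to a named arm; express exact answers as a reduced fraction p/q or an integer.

row1: w_G1=47/66 w_G3=47/66 w_R=47/66
row2: w_G1=-47/66 w_G3=19/66 w_R=0
total: w_G1=0 w_G3=1 w_R=47/66
asked value: 47/66

planetary set (19T centre, 14T on arm, 47T internal) — Willis relation
row 1: whole set turns with the arm by x
row 2: sun turns y, ring = −(19/47)·y, arm 0
boundary: total ω_sun = x + y = 0 and total ω_ring = x − (19/47)·y = 1  ⇒  y = -47/66, x = 47/66
row 2 ring = −(19/47)·(-47/66) = 19/66
totals (row 1 + row 2): sun 47/66 + (-47/66) = 0, ring 47/66 + 19/66 = 1, arm 47/66 + 0 = 47/66
asked cell (total, arm) = 47/66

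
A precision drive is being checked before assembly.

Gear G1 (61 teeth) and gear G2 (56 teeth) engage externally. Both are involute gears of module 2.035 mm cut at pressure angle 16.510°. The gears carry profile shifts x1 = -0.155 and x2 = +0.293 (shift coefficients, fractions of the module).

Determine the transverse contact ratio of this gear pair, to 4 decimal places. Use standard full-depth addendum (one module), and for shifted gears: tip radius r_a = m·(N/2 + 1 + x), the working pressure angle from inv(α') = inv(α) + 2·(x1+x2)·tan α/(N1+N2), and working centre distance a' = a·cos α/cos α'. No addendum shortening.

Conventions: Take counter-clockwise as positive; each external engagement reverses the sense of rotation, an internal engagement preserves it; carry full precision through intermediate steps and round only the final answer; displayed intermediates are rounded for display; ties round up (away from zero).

recognized (one external pair, fixed centres): single-mesh tooth geometry, m = 2.035, N1 = 61, N2 = 56
base radii: r_b1 = 59.508466, r_b2 = 54.630723
tip radii: r_a1 = 63.787075, r_a2 = 59.611255
inv(α') = inv(16.510°) + 2·(-0.155+0.293)·tan α/(61+56) = 0.00894870  ⇒  α' = 16.95327°
a' = a·cos α / cos α' = 119.0475·cos 16.510°/cos 16.95327° = 119.324697
action lengths: √(r_a1²−r_b1²) = 22.968095, √(r_a2²−r_b2²) = 23.853423
base pitch p_b = π·m·cos α = 6.129553
CR = (22.968095 + 23.853423 − 119.324697·sin 16.95327°)/6.129553 = 1.962203
contact ratio ≈ 1.9622

1.9622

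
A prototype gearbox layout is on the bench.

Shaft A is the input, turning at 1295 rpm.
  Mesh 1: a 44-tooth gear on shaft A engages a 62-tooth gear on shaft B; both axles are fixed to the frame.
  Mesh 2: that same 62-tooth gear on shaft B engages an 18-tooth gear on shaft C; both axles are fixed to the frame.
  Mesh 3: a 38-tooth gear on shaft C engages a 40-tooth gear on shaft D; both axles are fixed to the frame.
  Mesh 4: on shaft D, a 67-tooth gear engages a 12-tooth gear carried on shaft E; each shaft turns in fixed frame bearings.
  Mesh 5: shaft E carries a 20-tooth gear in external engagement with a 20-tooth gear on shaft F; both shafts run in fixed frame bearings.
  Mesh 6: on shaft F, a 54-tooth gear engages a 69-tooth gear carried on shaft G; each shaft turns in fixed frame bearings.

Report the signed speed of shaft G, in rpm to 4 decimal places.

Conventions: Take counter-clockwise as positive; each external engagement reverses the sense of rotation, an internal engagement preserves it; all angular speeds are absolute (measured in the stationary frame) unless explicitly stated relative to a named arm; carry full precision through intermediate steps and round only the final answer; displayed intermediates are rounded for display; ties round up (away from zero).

+13140.4964 rpm

topology: fixed-axis compound train — 6 meshes, A→G
mesh 1 [44T→62T]: ω = 1295.0000×44/62 = 919.0323 rpm, sense flips to −
mesh 2 [62T→18T]: ω = 919.0323×62/18 = 3165.5556 rpm, sense flips to +
mesh 3 [38T→40T]: ω = 3165.5556×38/40 = 3007.2778 rpm, sense flips to −
mesh 4 [67T→12T]: ω = 3007.2778×67/12 = 16790.6343 rpm, sense flips to +
mesh 5 [20T→20T]: ω = 16790.6343×20/20 = 16790.6343 rpm, sense flips to −
mesh 6 [54T→69T]: ω = 16790.6343×54/69 = 13140.4964 rpm, sense flips to +
signed output speed = +13140.4964 rpm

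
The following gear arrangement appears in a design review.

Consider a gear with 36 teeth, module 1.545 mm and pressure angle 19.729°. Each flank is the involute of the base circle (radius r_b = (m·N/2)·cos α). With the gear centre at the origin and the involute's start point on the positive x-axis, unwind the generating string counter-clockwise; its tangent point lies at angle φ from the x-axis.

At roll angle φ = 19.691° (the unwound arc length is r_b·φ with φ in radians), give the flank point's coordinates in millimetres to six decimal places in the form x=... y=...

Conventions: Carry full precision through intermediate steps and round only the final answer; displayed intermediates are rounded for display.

class = single-mesh tooth geometry [base-circle involute, m = 1.545, 36T]
pitch radius r_p = m·N/2 = 1.545·36/2 = 27.810000
base radius r_b = r_p·cos α = 27.810000·cos 19.729° = 26.177548
roll angle φ = 19.691° = 0.34367278 rad
x = r_b·(cos φ + φ·sin φ) = 27.678126
y = r_b·(sin φ − φ·cos φ) = 0.350030

x=27.678126 y=0.350030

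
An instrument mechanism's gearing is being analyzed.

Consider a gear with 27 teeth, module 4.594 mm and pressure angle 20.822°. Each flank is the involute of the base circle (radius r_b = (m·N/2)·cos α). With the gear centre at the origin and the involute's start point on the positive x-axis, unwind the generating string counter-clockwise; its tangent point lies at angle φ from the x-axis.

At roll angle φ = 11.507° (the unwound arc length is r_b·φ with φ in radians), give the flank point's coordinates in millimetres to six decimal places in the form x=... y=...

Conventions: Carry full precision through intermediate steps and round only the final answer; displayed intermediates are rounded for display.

x=59.125802 y=0.155897

recognized (one wheel, involute flank): single-mesh tooth geometry, m = 4.594, N = 27
pitch radius r_p = m·N/2 = 4.594·27/2 = 62.019000
base radius r_b = r_p·cos α = 62.019000·cos 20.822° = 57.968493
roll angle φ = 11.507° = 0.20083504 rad
x = r_b·(cos φ + φ·sin φ) = 59.125802
y = r_b·(sin φ − φ·cos φ) = 0.155897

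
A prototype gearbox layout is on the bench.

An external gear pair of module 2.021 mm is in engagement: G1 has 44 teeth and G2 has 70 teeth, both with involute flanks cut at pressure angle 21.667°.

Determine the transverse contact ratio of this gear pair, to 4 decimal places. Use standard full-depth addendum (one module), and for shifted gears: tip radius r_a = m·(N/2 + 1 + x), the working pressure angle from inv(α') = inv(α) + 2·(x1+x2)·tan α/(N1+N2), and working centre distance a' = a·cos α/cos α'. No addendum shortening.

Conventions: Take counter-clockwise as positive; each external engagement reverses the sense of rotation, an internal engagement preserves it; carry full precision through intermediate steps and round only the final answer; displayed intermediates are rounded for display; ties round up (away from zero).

1.6839

topology: single-mesh involute geometry — m = 2.021, 44T/70T pair
base radii: r_b1 = 41.320554, r_b2 = 65.737245
tip radii: r_a1 = 46.483000, r_a2 = 72.756000
no profile shift: α' = α, a' = a
action lengths: √(r_a1²−r_b1²) = 21.290399, √(r_a2²−r_b2²) = 31.177719
base pitch p_b = π·m·cos α = 5.900561
CR = (21.290399 + 31.177719 − 115.197000·sin 21.66700°)/5.900561 = 1.683917
contact ratio ≈ 1.6839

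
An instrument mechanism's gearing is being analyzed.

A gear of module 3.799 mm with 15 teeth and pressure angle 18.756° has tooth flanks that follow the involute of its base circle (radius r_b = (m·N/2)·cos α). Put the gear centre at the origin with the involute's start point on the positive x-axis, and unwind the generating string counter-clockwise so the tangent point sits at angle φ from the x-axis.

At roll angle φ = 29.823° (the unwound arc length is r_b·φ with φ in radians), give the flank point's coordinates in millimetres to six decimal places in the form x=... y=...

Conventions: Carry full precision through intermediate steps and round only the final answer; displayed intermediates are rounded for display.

x=30.390375 y=1.234200

class = single-mesh tooth geometry [base-circle involute, m = 3.799, 15T]
pitch radius r_p = m·N/2 = 3.799·15/2 = 28.492500
base radius r_b = r_p·cos α = 28.492500·cos 18.756° = 26.979447
roll angle φ = 29.823° = 0.52050954 rad
x = r_b·(cos φ + φ·sin φ) = 30.390375
y = r_b·(sin φ − φ·cos φ) = 1.234200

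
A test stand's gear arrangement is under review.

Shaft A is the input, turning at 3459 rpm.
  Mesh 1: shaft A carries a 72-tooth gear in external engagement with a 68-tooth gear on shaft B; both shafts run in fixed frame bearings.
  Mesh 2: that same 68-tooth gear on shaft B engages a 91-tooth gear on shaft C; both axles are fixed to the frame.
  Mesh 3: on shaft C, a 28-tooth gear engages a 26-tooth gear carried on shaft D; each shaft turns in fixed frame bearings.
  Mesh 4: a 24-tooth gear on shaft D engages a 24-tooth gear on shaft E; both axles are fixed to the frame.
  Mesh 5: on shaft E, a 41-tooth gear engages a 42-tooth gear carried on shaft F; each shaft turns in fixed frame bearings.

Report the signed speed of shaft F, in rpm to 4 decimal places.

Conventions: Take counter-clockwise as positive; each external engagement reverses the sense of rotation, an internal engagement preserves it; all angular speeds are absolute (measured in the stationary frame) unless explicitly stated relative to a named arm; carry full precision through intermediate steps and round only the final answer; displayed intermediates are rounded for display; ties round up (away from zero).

class = fixed-axis compound train [5 meshes; 5 ratios multiply, 5 sense flips]
mesh 1 [72T→68T]: ω = 3459.0000×72/68 = 3662.4706 rpm, sense flips to −
mesh 2 [68T→91T]: ω = 3662.4706×68/91 = 2736.7912 rpm, sense flips to +
mesh 3 [28T→26T]: ω = 2736.7912×28/26 = 2947.3136 rpm, sense flips to −
mesh 4 [24T→24T]: ω = 2947.3136×24/24 = 2947.3136 rpm, sense flips to +
mesh 5 [41T→42T]: ω = 2947.3136×41/42 = 2877.1395 rpm, sense flips to −
signed output speed = -2877.1395 rpm

-2877.1395 rpm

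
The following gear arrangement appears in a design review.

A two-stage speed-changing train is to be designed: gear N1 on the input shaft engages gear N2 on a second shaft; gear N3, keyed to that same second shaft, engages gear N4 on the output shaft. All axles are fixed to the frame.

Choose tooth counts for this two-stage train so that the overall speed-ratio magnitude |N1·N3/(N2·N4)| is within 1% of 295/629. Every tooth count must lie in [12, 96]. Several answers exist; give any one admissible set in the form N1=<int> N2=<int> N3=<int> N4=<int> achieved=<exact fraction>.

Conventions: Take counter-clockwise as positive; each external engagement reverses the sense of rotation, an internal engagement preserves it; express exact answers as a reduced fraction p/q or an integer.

design class (target 295/629): fixed-axis compound train
target = 295/629 in lowest terms: an exact hit needs N1·N3 = k·295 and N2·N4 = k·629 for one integer k, every count in [12, 96]; additionally prefer no 1:1 stage (N1 ≠ N2, N3 ≠ N4)
k = 1…2: no 1:1-free in-range split of k·295 and k·629 into factor pairs; take k = 3
k = 3: N1·N3 = 885 = 15·59, N2·N4 = 1887 = 37·51
achieved = 15·59/(37·51) = 295/629; |achieved − target| = 0 ≤ 59/12580 ✓

N1=15 N2=37 N3=59 N4=51 achieved=295/629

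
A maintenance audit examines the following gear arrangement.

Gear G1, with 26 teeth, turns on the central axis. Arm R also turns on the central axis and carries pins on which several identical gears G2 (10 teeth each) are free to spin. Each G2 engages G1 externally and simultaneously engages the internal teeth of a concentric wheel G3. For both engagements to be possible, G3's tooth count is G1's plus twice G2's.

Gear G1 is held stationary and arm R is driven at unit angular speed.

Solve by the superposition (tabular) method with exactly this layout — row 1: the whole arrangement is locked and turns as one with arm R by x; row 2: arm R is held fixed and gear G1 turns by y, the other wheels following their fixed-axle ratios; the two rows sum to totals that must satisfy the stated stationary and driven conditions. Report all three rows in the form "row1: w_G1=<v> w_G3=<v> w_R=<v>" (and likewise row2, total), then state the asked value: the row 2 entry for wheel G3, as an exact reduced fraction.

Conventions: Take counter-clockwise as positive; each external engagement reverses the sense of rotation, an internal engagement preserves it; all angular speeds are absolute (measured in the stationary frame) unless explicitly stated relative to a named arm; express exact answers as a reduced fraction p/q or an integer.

row1: w_G1=1 w_G3=1 w_R=1
row2: w_G1=-1 w_G3=13/23 w_R=0
total: w_G1=0 w_G3=36/23 w_R=1
asked value: 13/23

topology: planetary set — G1 26T / G2 10T / G3 46T, arm = carrier (Willis)
row 1 — lock + rotate with arm: ω_sun = ω_ring = ω_arm = x
row 2 (arm held, sun turns y): ω_ring = −(26/46)·y, ω_arm = 0
boundary: total ω_sun = x + y = 0 and total ω_arm = x = 1  ⇒  y = -1, x = 1
row 2 ring = −(26/46)·(-1) = 13/23
totals (row 1 + row 2): sun 1 + (-1) = 0, ring 1 + 13/23 = 36/23, arm 1 + 0 = 1
asked cell (row2, ring) = 13/23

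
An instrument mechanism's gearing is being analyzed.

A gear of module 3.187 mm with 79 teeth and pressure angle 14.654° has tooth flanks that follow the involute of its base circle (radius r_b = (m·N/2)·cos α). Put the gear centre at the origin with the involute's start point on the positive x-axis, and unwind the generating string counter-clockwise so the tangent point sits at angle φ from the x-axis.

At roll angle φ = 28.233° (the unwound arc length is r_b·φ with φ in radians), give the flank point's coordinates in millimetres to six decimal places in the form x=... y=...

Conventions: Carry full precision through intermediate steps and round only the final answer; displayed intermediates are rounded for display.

x=135.692211 y=4.740423

recognized (one wheel, involute flank): single-mesh tooth geometry, m = 3.187, N = 79
pitch radius r_p = m·N/2 = 3.187·79/2 = 125.886500
base radius r_b = r_p·cos α = 125.886500·cos 14.654° = 121.791560
roll angle φ = 28.233° = 0.49275881 rad
x = r_b·(cos φ + φ·sin φ) = 135.692211
y = r_b·(sin φ − φ·cos φ) = 4.740423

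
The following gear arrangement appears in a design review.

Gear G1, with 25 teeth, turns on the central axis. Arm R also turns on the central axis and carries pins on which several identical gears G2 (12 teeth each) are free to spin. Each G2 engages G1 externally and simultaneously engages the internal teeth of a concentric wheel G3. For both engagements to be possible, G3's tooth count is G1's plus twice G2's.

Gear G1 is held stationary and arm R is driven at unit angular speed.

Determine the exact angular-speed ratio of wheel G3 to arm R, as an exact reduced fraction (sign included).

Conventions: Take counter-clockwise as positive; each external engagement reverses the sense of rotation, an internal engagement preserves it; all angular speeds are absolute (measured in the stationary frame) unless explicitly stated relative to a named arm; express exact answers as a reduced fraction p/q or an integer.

74/49

topology: planetary set — G1 25T / G2 12T / G3 49T, arm = carrier (Willis)
ring teeth: 25 + 2·12 = 49
25(ω_sun−ω_arm) = −49(ω_ring−ω_arm),  ω_sun = 0, ω_arm = 1
ω_ring = 1 − (25/49)(0−1) = 74/49
ω_out/ω_in = 74/49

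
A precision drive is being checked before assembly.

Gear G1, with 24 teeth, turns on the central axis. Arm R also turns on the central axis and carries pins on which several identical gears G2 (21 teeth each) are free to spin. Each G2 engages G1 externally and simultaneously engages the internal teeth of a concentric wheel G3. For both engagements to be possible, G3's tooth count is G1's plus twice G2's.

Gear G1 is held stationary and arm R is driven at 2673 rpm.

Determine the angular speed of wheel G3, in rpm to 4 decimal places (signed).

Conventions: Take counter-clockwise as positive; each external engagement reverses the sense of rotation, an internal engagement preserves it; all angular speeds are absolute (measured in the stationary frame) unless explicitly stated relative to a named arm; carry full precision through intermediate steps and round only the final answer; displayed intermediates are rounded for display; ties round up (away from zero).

+3645.0000 rpm

topology: planetary set — G1 24T / G2 21T / G3 66T, arm = carrier (Willis)
normalise by the input: solve with ω_arm = 1, then scale by 2673 rpm
ring teeth: 24 + 2·21 = 66
24(ω_sun−ω_arm) = −66(ω_ring−ω_arm),  ω_sun = 0, ω_arm = 1
ω_ring = 1 − (24/66)(0−1) = 15/11
scale: ω_ring = 15/11 × 2673 rpm = +3645.0000 rpm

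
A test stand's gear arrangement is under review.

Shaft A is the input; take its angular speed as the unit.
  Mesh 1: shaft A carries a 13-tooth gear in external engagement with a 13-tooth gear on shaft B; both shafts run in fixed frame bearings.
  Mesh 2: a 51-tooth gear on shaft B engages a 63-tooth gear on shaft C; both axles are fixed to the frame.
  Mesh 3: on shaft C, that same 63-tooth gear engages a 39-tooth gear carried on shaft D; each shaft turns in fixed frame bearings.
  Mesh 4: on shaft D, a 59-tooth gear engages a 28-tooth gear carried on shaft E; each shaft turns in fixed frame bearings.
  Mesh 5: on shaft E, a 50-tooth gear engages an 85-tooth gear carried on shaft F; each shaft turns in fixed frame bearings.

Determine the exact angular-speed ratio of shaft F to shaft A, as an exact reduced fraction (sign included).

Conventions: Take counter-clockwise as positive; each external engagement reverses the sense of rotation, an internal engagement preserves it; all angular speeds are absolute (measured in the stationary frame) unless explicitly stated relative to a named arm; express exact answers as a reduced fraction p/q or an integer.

class = fixed-axis compound train [5 meshes; 5 ratios multiply, 5 sense flips]
mesh 1 [13T→13T]: running ratio 1, sense −
mesh 2 [51T→63T]: running ratio 17/21, sense +
mesh 3 [63T→39T]: running ratio 17/13, sense −
mesh 4 [59T→28T]: running ratio 1003/364, sense +
mesh 5 [50T→85T]: running ratio 295/182, sense −
ω_out/ω_in = -295/182

-295/182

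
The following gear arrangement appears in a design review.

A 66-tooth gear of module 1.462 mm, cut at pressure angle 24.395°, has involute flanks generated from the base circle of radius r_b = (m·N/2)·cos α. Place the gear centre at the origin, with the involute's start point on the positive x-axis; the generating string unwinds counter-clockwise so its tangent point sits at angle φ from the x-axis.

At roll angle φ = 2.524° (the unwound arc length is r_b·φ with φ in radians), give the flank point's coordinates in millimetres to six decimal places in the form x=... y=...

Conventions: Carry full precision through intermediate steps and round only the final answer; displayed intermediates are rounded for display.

recognized (one wheel, involute flank): single-mesh tooth geometry, m = 1.462, N = 66
pitch radius r_p = m·N/2 = 1.462·66/2 = 48.246000
base radius r_b = r_p·cos α = 48.246000·cos 24.395° = 43.938583
roll angle φ = 2.524° = 0.04405211 rad
x = r_b·(cos φ + φ·sin φ) = 43.981196
y = r_b·(sin φ − φ·cos φ) = 0.001252

x=43.981196 y=0.001252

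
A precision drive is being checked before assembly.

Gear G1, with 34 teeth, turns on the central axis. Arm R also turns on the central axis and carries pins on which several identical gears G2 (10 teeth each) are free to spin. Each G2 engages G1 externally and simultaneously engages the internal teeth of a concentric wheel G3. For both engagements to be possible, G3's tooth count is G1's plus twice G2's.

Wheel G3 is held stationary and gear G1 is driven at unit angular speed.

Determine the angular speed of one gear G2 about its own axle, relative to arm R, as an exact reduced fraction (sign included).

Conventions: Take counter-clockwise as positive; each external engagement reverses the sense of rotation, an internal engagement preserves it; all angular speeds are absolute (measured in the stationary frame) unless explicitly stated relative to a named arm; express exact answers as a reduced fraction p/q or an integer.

class = planetary set [G3 = 34+2·10 = 54; Willis about the carrier]
ring teeth: 34 + 2·10 = 54
34(ω_sun−ω_arm) = −54(ω_ring−ω_arm),  ω_ring = 0, ω_sun = 1
34(1−ω_arm) = −54(0−ω_arm)  ⇒  88·ω_arm = 34  ⇒  ω_arm = 17/44
sun–planet mesh: 34·(1−17/44) = −10·(ω_p−ω_arm)  ⇒  ω_p−ω_arm = -459/220
exact speed ratio = -459/220

-459/220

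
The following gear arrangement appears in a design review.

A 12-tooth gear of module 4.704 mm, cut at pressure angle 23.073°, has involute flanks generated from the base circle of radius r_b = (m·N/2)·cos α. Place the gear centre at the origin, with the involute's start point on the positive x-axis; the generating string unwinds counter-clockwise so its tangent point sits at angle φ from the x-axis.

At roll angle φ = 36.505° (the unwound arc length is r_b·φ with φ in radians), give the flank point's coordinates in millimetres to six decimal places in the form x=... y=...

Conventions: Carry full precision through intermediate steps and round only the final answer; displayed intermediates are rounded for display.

x=30.713682 y=2.149038

class = single-mesh tooth geometry [base-circle involute, m = 4.704, 12T]
pitch radius r_p = m·N/2 = 4.704·12/2 = 28.224000
base radius r_b = r_p·cos α = 28.224000·cos 23.073° = 25.966257
roll angle φ = 36.505° = 0.63713244 rad
x = r_b·(cos φ + φ·sin φ) = 30.713682
y = r_b·(sin φ − φ·cos φ) = 2.149038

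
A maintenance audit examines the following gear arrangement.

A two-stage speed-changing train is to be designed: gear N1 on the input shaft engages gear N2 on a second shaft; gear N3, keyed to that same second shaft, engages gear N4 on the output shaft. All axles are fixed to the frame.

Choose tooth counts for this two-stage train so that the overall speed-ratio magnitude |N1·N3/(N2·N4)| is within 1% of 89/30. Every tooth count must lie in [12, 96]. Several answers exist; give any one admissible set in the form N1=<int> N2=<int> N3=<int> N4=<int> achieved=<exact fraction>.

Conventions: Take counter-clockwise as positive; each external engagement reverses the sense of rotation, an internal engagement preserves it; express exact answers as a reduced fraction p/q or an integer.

class = fixed-axis compound train [2-stage, 89/30 wanted]
target = 89/30 in lowest terms: an exact hit needs N1·N3 = k·89 and N2·N4 = k·30 for one integer k, every count in [12, 96]; additionally prefer no 1:1 stage (N1 ≠ N2, N3 ≠ N4)
k = 1…11: no 1:1-free in-range split of k·89 and k·30 into factor pairs; take k = 12
k = 12: N1·N3 = 1068 = 12·89, N2·N4 = 360 = 30·12
achieved = 12·89/(30·12) = 89/30; |achieved − target| = 0 ≤ 89/3000 ✓

N1=12 N2=30 N3=89 N4=12 achieved=89/30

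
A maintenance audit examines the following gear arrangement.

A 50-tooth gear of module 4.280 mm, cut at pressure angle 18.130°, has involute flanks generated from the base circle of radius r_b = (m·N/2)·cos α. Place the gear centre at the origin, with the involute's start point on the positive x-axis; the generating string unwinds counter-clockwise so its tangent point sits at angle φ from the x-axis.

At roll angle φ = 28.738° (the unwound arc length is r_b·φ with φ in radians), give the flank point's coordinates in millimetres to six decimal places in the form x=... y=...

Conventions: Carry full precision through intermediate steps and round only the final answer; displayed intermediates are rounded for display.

x=113.685518 y=4.170459

class = single-mesh tooth geometry [base-circle involute, m = 4.280, 50T]
pitch radius r_p = m·N/2 = 4.280·50/2 = 107.000000
base radius r_b = r_p·cos α = 107.000000·cos 18.130° = 101.687764
roll angle φ = 28.738° = 0.50157272 rad
x = r_b·(cos φ + φ·sin φ) = 113.685518
y = r_b·(sin φ − φ·cos φ) = 4.170459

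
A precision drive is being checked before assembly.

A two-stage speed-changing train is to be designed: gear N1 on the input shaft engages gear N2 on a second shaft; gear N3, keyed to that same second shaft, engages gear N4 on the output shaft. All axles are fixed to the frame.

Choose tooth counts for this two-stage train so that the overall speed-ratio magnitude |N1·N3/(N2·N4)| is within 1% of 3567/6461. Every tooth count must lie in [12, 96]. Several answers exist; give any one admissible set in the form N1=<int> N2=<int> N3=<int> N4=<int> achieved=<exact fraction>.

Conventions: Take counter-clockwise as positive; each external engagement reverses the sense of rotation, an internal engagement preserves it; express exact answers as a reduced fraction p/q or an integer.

N1=41 N2=71 N3=87 N4=91 achieved=3567/6461

2-stage fixed-axis compound train for ratio 3567/6461
target = 3567/6461 in lowest terms: an exact hit needs N1·N3 = k·3567 and N2·N4 = k·6461 for one integer k, every count in [12, 96]; additionally prefer no 1:1 stage (N1 ≠ N2, N3 ≠ N4)
k = 1: N1·N3 = 3567 = 41·87, N2·N4 = 6461 = 71·91
achieved = 41·87/(71·91) = 3567/6461; |achieved − target| = 0 ≤ 3567/646100 ✓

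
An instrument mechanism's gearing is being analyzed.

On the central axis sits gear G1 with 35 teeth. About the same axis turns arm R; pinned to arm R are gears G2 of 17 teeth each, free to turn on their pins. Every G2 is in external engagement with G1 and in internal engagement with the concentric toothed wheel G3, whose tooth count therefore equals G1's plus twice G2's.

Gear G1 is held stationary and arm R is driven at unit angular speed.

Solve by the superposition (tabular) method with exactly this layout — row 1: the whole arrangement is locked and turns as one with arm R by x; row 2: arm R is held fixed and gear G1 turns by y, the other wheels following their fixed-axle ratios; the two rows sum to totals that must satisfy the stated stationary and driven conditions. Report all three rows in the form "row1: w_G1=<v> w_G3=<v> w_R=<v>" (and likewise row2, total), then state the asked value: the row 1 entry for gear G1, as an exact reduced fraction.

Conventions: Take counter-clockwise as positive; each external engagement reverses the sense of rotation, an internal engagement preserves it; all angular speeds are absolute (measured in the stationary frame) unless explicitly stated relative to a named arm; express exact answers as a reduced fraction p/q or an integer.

row1: w_G1=1 w_G3=1 w_R=1
row2: w_G1=-1 w_G3=35/69 w_R=0
total: w_G1=0 w_G3=104/69 w_R=1
asked value: 1

topology: planetary set — G1 35T / G2 17T / G3 69T, arm = carrier (Willis)
row 1 (train locked, turned with arm): all members turn x
superposition row 2 [arm held]: sun y, ring −(35/69)·y, arm 0
boundary: total ω_sun = x + y = 0 and total ω_arm = x = 1  ⇒  y = -1, x = 1
row 2 ring = −(35/69)·(-1) = 35/69
totals (row 1 + row 2): sun 1 + (-1) = 0, ring 1 + 35/69 = 104/69, arm 1 + 0 = 1
asked cell (row1, sun) = 1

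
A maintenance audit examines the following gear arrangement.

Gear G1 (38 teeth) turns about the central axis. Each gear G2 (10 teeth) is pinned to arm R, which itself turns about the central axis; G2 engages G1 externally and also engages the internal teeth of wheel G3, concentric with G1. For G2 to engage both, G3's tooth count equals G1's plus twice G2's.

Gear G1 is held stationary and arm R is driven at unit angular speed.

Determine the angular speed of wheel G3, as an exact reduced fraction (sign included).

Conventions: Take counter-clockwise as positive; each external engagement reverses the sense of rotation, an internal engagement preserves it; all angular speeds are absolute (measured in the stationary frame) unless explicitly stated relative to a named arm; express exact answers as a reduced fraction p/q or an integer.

48/29

recognized (axles ride arm R): planetary set, 38/10/58 teeth
ring teeth: 38 + 2·10 = 58
38(ω_sun−ω_arm) = −58(ω_ring−ω_arm),  ω_sun = 0, ω_arm = 1
ω_ring = 1 − (38/58)(0−1) = 48/29
exact speed ratio = 48/29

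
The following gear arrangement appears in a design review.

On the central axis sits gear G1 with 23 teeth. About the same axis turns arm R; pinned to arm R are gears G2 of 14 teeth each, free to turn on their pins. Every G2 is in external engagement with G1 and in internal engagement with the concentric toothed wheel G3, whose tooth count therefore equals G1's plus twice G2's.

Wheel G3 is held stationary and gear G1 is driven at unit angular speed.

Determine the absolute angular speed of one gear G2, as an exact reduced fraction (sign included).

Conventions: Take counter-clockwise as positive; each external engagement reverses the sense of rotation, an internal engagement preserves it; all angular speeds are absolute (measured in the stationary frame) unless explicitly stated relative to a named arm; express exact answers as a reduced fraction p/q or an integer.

-23/28

class = planetary set [G3 = 23+2·14 = 51; Willis about the carrier]
ring teeth: 23 + 2·14 = 51
23(ω_sun−ω_arm) = −51(ω_ring−ω_arm),  ω_ring = 0, ω_sun = 1
23(1−ω_arm) = −51(0−ω_arm)  ⇒  74·ω_arm = 23  ⇒  ω_arm = 23/74
sun–planet mesh: 23·(1−23/74) = −14·(ω_p−ω_arm)  ⇒  ω_p−ω_arm = -1173/1036
ω_p = 23/74 − 1173/1036 = -23/28
exact speed ratio = -23/28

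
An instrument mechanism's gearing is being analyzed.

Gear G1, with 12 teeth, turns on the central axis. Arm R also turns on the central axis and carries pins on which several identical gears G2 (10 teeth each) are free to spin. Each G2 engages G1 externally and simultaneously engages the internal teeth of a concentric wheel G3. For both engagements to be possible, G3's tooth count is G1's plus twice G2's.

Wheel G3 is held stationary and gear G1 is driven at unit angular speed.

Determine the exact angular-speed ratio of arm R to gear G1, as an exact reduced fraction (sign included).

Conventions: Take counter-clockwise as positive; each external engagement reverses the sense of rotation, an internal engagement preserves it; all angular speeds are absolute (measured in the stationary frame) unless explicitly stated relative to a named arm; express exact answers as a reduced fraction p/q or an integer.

3/11

recognized (axles ride arm R): planetary set, 12/10/32 teeth
ring teeth: 12 + 2·10 = 32
12(ω_sun−ω_arm) = −32(ω_ring−ω_arm),  ω_ring = 0, ω_sun = 1
12(1−ω_arm) = −32(0−ω_arm)  ⇒  44·ω_arm = 12  ⇒  ω_arm = 3/11
ω_out/ω_in = 3/11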